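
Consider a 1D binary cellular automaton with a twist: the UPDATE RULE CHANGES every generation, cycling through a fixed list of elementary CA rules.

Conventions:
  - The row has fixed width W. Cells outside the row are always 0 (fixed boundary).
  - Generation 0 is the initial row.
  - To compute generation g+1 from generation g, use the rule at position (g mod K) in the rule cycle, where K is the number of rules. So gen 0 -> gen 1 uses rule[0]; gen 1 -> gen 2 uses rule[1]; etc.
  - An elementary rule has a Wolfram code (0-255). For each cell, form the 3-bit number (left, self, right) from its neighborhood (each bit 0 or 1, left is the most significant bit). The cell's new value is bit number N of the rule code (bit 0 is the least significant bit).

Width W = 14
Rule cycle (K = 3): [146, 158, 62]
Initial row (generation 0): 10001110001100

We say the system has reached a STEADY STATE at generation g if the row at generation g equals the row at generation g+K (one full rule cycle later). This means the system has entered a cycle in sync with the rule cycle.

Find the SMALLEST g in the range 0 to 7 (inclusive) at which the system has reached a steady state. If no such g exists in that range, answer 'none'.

Gen 0: 10001110001100
Gen 1 (rule 146): 01010101010010
Gen 2 (rule 158): 11010101011111
Gen 3 (rule 62): 10111111110000
Gen 4 (rule 146): 00011111101000
Gen 5 (rule 158): 00111111001100
Gen 6 (rule 62): 01100000111010
Gen 7 (rule 146): 10010001010001
Gen 8 (rule 158): 11111011011011
Gen 9 (rule 62): 10000110110110
Gen 10 (rule 146): 01001000000001

Answer: none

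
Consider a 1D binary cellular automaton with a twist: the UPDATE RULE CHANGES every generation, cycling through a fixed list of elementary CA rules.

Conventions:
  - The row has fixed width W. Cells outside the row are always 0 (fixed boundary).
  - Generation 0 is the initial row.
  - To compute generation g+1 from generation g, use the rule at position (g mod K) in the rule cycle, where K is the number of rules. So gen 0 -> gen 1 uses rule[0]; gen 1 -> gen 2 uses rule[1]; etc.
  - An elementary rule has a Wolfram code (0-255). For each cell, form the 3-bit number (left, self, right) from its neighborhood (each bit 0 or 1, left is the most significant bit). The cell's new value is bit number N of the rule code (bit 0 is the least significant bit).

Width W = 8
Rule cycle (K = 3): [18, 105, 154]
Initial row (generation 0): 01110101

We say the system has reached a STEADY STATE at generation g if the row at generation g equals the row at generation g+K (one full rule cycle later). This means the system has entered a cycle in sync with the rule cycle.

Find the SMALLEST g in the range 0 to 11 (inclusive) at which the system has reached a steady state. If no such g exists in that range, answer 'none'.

Answer: 4

Derivation:
Gen 0: 01110101
Gen 1 (rule 18): 10000000
Gen 2 (rule 105): 00111111
Gen 3 (rule 154): 01111110
Gen 4 (rule 18): 10000001
Gen 5 (rule 105): 00111100
Gen 6 (rule 154): 01111010
Gen 7 (rule 18): 10000001
Gen 8 (rule 105): 00111100
Gen 9 (rule 154): 01111010
Gen 10 (rule 18): 10000001
Gen 11 (rule 105): 00111100
Gen 12 (rule 154): 01111010
Gen 13 (rule 18): 10000001
Gen 14 (rule 105): 00111100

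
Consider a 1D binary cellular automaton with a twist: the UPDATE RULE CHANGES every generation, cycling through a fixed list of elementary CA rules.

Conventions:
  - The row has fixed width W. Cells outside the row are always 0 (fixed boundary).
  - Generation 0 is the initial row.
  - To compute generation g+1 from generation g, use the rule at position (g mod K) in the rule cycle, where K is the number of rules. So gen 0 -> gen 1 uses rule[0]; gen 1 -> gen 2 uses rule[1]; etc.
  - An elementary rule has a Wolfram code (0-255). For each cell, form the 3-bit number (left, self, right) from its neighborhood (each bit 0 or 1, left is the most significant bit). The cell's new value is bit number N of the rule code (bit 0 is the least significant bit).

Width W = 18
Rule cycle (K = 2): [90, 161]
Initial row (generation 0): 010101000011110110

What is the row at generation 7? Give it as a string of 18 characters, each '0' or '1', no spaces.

Gen 0: 010101000011110110
Gen 1 (rule 90): 100000100110010111
Gen 2 (rule 161): 001110000000001010
Gen 3 (rule 90): 011011000000010001
Gen 4 (rule 161): 000100011111000100
Gen 5 (rule 90): 001010110001101010
Gen 6 (rule 161): 100101000100010100
Gen 7 (rule 90): 011000101010100010

Answer: 011000101010100010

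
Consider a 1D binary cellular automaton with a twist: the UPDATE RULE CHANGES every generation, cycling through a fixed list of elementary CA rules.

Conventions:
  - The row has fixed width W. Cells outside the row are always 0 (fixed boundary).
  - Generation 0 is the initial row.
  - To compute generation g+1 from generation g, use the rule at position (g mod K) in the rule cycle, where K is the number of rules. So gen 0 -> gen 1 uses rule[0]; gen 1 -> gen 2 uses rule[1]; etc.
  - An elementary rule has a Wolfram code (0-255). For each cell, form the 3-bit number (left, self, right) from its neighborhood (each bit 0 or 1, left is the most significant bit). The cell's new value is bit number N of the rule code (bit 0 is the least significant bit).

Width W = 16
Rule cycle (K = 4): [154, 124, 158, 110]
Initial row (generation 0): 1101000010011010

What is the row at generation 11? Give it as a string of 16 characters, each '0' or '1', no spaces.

Gen 0: 1101000010011010
Gen 1 (rule 154): 1000100101110001
Gen 2 (rule 124): 1100110111011001
Gen 3 (rule 158): 1011100110010111
Gen 4 (rule 110): 1110101110111101
Gen 5 (rule 154): 1100001100111000
Gen 6 (rule 124): 1110001110101100
Gen 7 (rule 158): 1101011100101010
Gen 8 (rule 110): 1111110101111110
Gen 9 (rule 154): 1111100001111101
Gen 10 (rule 124): 1000110001000111
Gen 11 (rule 158): 1101101011101110

Answer: 1101101011101110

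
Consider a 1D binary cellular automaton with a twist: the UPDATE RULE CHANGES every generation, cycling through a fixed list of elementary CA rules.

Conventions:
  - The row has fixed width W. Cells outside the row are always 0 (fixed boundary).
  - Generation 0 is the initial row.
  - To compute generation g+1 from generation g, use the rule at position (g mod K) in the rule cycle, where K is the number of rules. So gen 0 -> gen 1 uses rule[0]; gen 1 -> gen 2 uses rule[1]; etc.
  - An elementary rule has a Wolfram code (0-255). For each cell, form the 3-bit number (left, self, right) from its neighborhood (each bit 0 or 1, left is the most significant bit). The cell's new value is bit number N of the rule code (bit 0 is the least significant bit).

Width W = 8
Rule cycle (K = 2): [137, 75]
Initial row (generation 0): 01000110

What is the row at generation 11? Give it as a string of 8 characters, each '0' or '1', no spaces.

Answer: 11101100

Derivation:
Gen 0: 01000110
Gen 1 (rule 137): 00010100
Gen 2 (rule 75): 11100001
Gen 3 (rule 137): 11001100
Gen 4 (rule 75): 11011101
Gen 5 (rule 137): 10011000
Gen 6 (rule 75): 00111011
Gen 7 (rule 137): 10110010
Gen 8 (rule 75): 00110100
Gen 9 (rule 137): 10100001
Gen 10 (rule 75): 00001110
Gen 11 (rule 137): 11101100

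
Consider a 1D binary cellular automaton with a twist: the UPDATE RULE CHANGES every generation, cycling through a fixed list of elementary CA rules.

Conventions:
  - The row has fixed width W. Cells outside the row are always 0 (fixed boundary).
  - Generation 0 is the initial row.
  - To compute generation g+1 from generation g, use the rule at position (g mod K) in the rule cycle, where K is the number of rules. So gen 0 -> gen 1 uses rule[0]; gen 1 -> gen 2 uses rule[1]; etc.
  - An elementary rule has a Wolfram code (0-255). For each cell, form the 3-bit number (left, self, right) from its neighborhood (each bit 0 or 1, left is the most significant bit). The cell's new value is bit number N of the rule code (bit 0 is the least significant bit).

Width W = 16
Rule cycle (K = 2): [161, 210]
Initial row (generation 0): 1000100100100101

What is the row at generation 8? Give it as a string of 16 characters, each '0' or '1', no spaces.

Gen 0: 1000100100100101
Gen 1 (rule 161): 0010000000000010
Gen 2 (rule 210): 0101000000000101
Gen 3 (rule 161): 0010011111110010
Gen 4 (rule 210): 0101101111111101
Gen 5 (rule 161): 0010010111111010
Gen 6 (rule 210): 0101100011111001
Gen 7 (rule 161): 0010001001110000
Gen 8 (rule 210): 0101010110111000

Answer: 0101010110111000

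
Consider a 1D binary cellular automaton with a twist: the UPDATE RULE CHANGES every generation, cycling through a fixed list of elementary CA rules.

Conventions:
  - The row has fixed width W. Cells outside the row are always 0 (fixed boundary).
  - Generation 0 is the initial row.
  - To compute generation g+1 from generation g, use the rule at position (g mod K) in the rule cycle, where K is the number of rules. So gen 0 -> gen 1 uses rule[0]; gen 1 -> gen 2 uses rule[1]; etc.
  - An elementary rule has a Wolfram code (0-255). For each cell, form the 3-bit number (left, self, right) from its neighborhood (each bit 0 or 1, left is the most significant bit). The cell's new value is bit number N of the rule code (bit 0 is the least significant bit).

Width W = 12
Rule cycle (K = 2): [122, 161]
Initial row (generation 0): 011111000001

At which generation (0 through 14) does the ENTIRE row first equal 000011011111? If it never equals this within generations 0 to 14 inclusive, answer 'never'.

Answer: never

Derivation:
Gen 0: 011111000001
Gen 1 (rule 122): 110001100010
Gen 2 (rule 161): 000100001000
Gen 3 (rule 122): 001010010100
Gen 4 (rule 161): 100100001001
Gen 5 (rule 122): 011010010110
Gen 6 (rule 161): 000100001000
Gen 7 (rule 122): 001010010100
Gen 8 (rule 161): 100100001001
Gen 9 (rule 122): 011010010110
Gen 10 (rule 161): 000100001000
Gen 11 (rule 122): 001010010100
Gen 12 (rule 161): 100100001001
Gen 13 (rule 122): 011010010110
Gen 14 (rule 161): 000100001000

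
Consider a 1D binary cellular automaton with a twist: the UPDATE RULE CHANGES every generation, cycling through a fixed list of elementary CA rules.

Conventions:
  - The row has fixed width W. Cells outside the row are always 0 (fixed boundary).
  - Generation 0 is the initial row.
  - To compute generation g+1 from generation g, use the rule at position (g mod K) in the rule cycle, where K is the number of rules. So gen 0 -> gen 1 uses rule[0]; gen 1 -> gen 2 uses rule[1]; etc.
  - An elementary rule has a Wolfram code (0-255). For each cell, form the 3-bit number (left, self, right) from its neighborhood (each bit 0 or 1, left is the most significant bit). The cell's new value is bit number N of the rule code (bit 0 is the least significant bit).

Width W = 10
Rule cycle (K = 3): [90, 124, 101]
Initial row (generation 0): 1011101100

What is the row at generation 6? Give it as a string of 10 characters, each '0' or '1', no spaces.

Answer: 0010011010

Derivation:
Gen 0: 1011101100
Gen 1 (rule 90): 0010101110
Gen 2 (rule 124): 0011111011
Gen 3 (rule 101): 1000001101
Gen 4 (rule 90): 0100011100
Gen 5 (rule 124): 0110010110
Gen 6 (rule 101): 0010011010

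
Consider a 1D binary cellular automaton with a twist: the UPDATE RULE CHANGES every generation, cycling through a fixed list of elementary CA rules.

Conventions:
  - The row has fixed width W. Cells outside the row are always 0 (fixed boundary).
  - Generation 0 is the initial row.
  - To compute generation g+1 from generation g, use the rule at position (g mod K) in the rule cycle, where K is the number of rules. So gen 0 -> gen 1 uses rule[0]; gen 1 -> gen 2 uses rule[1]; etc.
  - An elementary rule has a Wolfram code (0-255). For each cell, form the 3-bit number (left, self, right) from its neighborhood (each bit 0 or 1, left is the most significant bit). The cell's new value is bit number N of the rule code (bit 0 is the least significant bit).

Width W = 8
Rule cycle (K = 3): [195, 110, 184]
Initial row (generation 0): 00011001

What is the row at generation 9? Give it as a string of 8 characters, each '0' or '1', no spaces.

Answer: 10101010

Derivation:
Gen 0: 00011001
Gen 1 (rule 195): 11101010
Gen 2 (rule 110): 10111110
Gen 3 (rule 184): 01111101
Gen 4 (rule 195): 10111100
Gen 5 (rule 110): 11100100
Gen 6 (rule 184): 11010010
Gen 7 (rule 195): 01000100
Gen 8 (rule 110): 11001100
Gen 9 (rule 184): 10101010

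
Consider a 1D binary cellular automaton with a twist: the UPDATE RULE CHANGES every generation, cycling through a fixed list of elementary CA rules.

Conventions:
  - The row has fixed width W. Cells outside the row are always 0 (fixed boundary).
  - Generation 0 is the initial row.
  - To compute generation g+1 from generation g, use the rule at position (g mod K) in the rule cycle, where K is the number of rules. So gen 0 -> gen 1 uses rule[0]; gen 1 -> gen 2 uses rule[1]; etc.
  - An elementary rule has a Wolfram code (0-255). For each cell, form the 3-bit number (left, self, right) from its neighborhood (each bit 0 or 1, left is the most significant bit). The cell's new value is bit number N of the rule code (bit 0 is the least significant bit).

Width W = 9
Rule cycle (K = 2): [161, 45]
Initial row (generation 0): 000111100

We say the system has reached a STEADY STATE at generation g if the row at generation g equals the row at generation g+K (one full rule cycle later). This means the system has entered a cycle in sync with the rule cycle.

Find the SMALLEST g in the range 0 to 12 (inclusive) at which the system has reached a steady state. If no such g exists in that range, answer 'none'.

Gen 0: 000111100
Gen 1 (rule 161): 110011001
Gen 2 (rule 45): 100010001
Gen 3 (rule 161): 001000100
Gen 4 (rule 45): 101010101
Gen 5 (rule 161): 010101010
Gen 6 (rule 45): 011111110
Gen 7 (rule 161): 001111100
Gen 8 (rule 45): 101000001
Gen 9 (rule 161): 010011100
Gen 10 (rule 45): 010010001
Gen 11 (rule 161): 000000100
Gen 12 (rule 45): 111110101
Gen 13 (rule 161): 011101010
Gen 14 (rule 45): 010011110

Answer: none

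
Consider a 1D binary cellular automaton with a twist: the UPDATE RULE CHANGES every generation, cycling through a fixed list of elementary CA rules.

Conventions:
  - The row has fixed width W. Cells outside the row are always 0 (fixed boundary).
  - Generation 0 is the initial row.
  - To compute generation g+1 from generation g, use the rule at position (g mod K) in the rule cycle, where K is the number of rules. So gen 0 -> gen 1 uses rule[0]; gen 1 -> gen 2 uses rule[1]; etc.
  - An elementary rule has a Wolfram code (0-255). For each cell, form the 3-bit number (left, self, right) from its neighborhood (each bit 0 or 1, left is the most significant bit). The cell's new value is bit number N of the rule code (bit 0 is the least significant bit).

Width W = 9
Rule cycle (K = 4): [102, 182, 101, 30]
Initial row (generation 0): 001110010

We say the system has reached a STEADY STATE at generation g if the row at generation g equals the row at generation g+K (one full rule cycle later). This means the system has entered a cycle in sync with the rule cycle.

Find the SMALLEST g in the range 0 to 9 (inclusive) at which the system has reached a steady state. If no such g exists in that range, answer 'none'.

Gen 0: 001110010
Gen 1 (rule 102): 010010110
Gen 2 (rule 182): 111111001
Gen 3 (rule 101): 000001001
Gen 4 (rule 30): 000011111
Gen 5 (rule 102): 000100001
Gen 6 (rule 182): 001110011
Gen 7 (rule 101): 100010001
Gen 8 (rule 30): 110111011
Gen 9 (rule 102): 011001101
Gen 10 (rule 182): 100110011
Gen 11 (rule 101): 100010001
Gen 12 (rule 30): 110111011
Gen 13 (rule 102): 011001101

Answer: 7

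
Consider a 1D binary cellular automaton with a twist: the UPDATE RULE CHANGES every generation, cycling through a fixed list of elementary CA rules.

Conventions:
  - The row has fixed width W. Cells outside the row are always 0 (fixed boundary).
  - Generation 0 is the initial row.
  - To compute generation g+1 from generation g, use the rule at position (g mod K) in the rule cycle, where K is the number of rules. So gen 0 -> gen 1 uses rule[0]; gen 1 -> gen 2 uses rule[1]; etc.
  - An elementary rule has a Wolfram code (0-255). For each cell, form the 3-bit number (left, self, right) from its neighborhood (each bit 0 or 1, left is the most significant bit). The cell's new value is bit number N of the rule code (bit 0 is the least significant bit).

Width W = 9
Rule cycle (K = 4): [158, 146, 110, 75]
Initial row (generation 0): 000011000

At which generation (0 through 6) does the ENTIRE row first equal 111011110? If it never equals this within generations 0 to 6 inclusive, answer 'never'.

Gen 0: 000011000
Gen 1 (rule 158): 000110100
Gen 2 (rule 146): 001000010
Gen 3 (rule 110): 011000110
Gen 4 (rule 75): 111011110
Gen 5 (rule 158): 110011101
Gen 6 (rule 146): 001101000

Answer: 4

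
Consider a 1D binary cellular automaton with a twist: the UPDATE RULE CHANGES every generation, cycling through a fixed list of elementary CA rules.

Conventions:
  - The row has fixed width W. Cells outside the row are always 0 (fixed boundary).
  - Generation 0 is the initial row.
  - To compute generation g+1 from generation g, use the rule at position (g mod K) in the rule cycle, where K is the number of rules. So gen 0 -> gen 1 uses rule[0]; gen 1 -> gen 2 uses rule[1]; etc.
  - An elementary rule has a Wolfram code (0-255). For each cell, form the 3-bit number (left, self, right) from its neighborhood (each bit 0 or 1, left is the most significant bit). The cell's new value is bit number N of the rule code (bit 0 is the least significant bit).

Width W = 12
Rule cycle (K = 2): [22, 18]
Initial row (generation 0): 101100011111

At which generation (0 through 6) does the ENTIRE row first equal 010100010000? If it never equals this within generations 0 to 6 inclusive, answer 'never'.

Gen 0: 101100011111
Gen 1 (rule 22): 100010100000
Gen 2 (rule 18): 010100010000
Gen 3 (rule 22): 110110111000
Gen 4 (rule 18): 000000000100
Gen 5 (rule 22): 000000001110
Gen 6 (rule 18): 000000010001

Answer: 2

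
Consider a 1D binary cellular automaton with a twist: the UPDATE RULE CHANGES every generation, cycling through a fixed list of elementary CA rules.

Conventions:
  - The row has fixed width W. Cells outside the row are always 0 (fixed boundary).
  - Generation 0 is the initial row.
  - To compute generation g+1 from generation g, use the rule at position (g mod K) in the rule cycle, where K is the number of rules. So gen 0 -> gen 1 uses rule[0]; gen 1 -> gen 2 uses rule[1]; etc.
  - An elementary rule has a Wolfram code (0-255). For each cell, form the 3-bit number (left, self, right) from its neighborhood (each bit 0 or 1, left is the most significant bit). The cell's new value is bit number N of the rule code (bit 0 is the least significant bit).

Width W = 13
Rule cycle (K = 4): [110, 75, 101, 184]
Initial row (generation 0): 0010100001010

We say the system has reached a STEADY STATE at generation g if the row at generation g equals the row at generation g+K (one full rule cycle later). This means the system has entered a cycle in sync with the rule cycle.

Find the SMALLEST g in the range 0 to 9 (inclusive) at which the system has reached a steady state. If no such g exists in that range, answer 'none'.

Answer: none

Derivation:
Gen 0: 0010100001010
Gen 1 (rule 110): 0111100011110
Gen 2 (rule 75): 1100101110010
Gen 3 (rule 101): 0100110010010
Gen 4 (rule 184): 0010101001001
Gen 5 (rule 110): 0111111011011
Gen 6 (rule 75): 1100001011011
Gen 7 (rule 101): 0101101101101
Gen 8 (rule 184): 0011011011010
Gen 9 (rule 110): 0111111111110
Gen 10 (rule 75): 1100000000010
Gen 11 (rule 101): 0101111111010
Gen 12 (rule 184): 0011111110101
Gen 13 (rule 110): 0110000011111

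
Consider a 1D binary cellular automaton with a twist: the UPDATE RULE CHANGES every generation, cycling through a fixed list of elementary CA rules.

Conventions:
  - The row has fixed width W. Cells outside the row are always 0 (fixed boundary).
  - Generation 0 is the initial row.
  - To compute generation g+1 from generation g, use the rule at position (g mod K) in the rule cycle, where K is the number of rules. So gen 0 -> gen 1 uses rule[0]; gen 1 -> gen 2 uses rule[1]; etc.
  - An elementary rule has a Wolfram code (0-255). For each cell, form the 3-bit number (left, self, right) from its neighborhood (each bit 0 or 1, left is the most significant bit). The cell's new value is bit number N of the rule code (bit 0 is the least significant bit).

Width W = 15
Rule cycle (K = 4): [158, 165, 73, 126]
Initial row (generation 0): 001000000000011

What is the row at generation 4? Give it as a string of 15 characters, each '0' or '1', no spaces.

Answer: 110011100111101

Derivation:
Gen 0: 001000000000011
Gen 1 (rule 158): 011100000000110
Gen 2 (rule 165): 001001111110000
Gen 3 (rule 73): 100001000010111
Gen 4 (rule 126): 110011100111101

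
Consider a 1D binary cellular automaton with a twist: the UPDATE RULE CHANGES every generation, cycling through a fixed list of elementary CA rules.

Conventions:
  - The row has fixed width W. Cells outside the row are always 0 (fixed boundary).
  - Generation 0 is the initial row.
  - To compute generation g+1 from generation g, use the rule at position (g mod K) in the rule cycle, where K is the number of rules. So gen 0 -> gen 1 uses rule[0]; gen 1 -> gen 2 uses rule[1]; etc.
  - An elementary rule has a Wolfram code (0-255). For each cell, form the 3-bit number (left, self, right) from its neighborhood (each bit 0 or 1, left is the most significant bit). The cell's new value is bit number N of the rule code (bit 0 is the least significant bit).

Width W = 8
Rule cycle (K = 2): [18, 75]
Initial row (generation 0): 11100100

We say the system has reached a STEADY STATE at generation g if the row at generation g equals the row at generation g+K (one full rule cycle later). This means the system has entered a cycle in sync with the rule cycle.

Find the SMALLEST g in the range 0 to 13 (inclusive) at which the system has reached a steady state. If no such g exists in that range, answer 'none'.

Answer: 6

Derivation:
Gen 0: 11100100
Gen 1 (rule 18): 00011010
Gen 2 (rule 75): 11111000
Gen 3 (rule 18): 00000100
Gen 4 (rule 75): 11111001
Gen 5 (rule 18): 00000110
Gen 6 (rule 75): 11111110
Gen 7 (rule 18): 00000001
Gen 8 (rule 75): 11111110
Gen 9 (rule 18): 00000001
Gen 10 (rule 75): 11111110
Gen 11 (rule 18): 00000001
Gen 12 (rule 75): 11111110
Gen 13 (rule 18): 00000001
Gen 14 (rule 75): 11111110
Gen 15 (rule 18): 00000001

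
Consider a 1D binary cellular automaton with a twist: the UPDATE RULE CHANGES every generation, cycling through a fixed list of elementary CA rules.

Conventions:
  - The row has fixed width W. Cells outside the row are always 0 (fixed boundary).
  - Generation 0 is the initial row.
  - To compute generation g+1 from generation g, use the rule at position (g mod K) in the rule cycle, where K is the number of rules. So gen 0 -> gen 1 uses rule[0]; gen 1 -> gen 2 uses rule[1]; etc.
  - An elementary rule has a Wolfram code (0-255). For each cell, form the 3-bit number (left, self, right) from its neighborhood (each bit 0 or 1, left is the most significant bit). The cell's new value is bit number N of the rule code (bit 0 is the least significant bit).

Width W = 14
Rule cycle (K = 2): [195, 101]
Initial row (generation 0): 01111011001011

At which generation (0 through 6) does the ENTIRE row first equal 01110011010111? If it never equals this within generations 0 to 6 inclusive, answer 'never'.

Gen 0: 01111011001011
Gen 1 (rule 195): 10111001010001
Gen 2 (rule 101): 11001001110101
Gen 3 (rule 195): 01010010110000
Gen 4 (rule 101): 01110011010111
Gen 5 (rule 195): 10110101000011
Gen 6 (rule 101): 11011111011001

Answer: 4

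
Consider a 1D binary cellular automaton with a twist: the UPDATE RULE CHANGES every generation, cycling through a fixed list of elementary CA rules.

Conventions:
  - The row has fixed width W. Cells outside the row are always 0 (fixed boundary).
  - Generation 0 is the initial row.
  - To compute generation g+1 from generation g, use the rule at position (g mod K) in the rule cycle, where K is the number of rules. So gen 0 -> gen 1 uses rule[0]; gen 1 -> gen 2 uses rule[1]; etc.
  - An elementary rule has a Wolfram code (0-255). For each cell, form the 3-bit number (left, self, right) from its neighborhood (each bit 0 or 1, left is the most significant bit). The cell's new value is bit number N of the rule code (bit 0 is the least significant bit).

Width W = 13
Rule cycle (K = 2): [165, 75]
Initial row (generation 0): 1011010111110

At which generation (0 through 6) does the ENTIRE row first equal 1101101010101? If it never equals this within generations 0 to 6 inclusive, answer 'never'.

Gen 0: 1011010111110
Gen 1 (rule 165): 1100111011100
Gen 2 (rule 75): 1101101010101
Gen 3 (rule 165): 0010011111111
Gen 4 (rule 75): 1100110000001
Gen 5 (rule 165): 0000000111101
Gen 6 (rule 75): 1111111100100

Answer: 2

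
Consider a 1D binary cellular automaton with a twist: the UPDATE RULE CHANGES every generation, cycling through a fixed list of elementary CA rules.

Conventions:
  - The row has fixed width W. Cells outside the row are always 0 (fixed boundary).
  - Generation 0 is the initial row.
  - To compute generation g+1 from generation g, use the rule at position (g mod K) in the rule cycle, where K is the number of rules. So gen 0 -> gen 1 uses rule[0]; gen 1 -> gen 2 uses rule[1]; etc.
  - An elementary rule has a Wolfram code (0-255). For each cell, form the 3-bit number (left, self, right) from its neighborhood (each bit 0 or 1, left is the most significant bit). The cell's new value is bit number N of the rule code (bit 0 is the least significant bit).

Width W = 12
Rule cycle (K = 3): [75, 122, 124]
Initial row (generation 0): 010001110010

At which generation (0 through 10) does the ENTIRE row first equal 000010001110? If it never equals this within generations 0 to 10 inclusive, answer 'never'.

Gen 0: 010001110010
Gen 1 (rule 75): 100111010100
Gen 2 (rule 122): 011101101010
Gen 3 (rule 124): 010111111111
Gen 4 (rule 75): 100100000001
Gen 5 (rule 122): 011010000010
Gen 6 (rule 124): 011111000011
Gen 7 (rule 75): 110001011111
Gen 8 (rule 122): 111010110001
Gen 9 (rule 124): 101111111001
Gen 10 (rule 75): 001000001010

Answer: never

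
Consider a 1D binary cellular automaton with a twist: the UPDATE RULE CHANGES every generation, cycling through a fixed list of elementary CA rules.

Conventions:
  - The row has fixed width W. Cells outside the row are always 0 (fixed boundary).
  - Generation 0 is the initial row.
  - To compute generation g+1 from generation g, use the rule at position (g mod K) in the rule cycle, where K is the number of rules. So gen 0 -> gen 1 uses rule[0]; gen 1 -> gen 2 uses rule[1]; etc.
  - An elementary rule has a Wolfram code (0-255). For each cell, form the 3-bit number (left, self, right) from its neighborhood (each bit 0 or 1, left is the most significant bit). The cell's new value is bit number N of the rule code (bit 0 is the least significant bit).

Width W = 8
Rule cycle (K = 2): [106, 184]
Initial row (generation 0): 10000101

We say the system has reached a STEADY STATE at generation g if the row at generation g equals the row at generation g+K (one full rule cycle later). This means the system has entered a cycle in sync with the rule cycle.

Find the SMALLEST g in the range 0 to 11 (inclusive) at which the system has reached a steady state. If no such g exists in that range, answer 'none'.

Answer: 1

Derivation:
Gen 0: 10000101
Gen 1 (rule 106): 00001010
Gen 2 (rule 184): 00000101
Gen 3 (rule 106): 00001010
Gen 4 (rule 184): 00000101
Gen 5 (rule 106): 00001010
Gen 6 (rule 184): 00000101
Gen 7 (rule 106): 00001010
Gen 8 (rule 184): 00000101
Gen 9 (rule 106): 00001010
Gen 10 (rule 184): 00000101
Gen 11 (rule 106): 00001010
Gen 12 (rule 184): 00000101
Gen 13 (rule 106): 00001010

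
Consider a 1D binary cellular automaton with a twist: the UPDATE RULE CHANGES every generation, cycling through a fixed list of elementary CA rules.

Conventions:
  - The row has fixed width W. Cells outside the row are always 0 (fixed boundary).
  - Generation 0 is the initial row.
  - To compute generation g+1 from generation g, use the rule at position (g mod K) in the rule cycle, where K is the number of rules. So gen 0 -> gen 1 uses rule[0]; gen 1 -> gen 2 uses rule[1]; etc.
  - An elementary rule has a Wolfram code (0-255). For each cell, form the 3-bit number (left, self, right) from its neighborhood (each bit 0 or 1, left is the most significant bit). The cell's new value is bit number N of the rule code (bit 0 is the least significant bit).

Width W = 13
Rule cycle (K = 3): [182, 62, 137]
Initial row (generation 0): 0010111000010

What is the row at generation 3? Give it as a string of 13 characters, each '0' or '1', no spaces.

Gen 0: 0010111000010
Gen 1 (rule 182): 0111010100111
Gen 2 (rule 62): 1100111111100
Gen 3 (rule 137): 1000111111001

Answer: 1000111111001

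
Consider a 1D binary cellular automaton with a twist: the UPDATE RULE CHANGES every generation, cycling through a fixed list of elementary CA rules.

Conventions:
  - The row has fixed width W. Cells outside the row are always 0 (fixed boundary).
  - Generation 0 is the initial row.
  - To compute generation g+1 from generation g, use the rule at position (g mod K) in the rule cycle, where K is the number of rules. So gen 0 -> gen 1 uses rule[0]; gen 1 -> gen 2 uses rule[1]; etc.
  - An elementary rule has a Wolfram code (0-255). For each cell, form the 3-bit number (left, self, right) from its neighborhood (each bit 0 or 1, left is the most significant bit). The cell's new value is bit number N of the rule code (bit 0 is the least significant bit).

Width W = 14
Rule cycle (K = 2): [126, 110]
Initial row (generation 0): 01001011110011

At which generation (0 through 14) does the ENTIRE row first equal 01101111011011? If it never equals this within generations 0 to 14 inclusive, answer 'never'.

Answer: never

Derivation:
Gen 0: 01001011110011
Gen 1 (rule 126): 11111110011111
Gen 2 (rule 110): 10000010110001
Gen 3 (rule 126): 11000111111011
Gen 4 (rule 110): 11001100001111
Gen 5 (rule 126): 11111110011001
Gen 6 (rule 110): 10000010111011
Gen 7 (rule 126): 11000111101111
Gen 8 (rule 110): 11001100111001
Gen 9 (rule 126): 11111111101111
Gen 10 (rule 110): 10000000111001
Gen 11 (rule 126): 11000001101111
Gen 12 (rule 110): 11000011111001
Gen 13 (rule 126): 11100110001111
Gen 14 (rule 110): 10101110011001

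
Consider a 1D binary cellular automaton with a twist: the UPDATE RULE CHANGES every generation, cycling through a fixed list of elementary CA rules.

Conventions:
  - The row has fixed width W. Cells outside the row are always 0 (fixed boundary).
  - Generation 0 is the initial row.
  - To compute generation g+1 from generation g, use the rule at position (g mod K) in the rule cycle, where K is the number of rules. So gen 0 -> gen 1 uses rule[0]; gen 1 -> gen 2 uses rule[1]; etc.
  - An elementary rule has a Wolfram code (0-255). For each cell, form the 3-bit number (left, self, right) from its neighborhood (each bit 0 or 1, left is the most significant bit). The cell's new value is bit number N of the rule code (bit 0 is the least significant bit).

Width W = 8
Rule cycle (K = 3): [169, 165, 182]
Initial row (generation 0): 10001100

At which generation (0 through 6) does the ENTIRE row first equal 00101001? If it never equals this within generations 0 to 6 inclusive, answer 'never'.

Answer: 1

Derivation:
Gen 0: 10001100
Gen 1 (rule 169): 00101001
Gen 2 (rule 165): 10111001
Gen 3 (rule 182): 11010111
Gen 4 (rule 169): 10101110
Gen 5 (rule 165): 11110100
Gen 6 (rule 182): 01101110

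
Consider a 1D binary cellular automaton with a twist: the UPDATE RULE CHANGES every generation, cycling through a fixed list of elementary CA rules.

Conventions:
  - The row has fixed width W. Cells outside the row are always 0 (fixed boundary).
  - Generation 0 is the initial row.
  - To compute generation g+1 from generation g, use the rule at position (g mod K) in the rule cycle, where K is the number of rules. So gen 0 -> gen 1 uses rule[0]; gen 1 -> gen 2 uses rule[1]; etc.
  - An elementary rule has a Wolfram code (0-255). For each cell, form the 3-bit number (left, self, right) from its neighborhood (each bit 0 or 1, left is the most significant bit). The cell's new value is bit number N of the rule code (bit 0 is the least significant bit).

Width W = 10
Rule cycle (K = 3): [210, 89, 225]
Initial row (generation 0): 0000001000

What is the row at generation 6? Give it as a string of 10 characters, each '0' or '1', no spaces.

Gen 0: 0000001000
Gen 1 (rule 210): 0000010100
Gen 2 (rule 89): 1111000011
Gen 3 (rule 225): 0111011001
Gen 4 (rule 210): 1011001110
Gen 5 (rule 89): 0011101011
Gen 6 (rule 225): 1001110101

Answer: 1001110101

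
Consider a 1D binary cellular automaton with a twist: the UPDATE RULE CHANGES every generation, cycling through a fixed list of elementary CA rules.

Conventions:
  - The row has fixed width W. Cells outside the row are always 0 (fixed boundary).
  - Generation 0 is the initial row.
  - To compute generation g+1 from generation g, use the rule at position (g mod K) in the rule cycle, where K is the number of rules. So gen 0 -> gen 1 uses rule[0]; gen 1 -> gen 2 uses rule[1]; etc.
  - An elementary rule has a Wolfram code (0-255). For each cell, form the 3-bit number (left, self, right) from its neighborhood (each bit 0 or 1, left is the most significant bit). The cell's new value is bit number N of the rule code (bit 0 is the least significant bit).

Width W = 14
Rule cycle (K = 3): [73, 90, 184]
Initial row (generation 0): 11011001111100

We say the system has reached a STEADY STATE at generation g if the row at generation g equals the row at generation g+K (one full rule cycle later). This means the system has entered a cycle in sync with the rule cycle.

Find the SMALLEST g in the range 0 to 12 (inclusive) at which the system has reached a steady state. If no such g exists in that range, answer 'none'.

Gen 0: 11011001111100
Gen 1 (rule 73): 11011001000101
Gen 2 (rule 90): 11011110101000
Gen 3 (rule 184): 10111101010100
Gen 4 (rule 73): 00100100000001
Gen 5 (rule 90): 01011010000010
Gen 6 (rule 184): 00110101000001
Gen 7 (rule 73): 10110000011100
Gen 8 (rule 90): 00111000110110
Gen 9 (rule 184): 00110100101101
Gen 10 (rule 73): 10110000001100
Gen 11 (rule 90): 00111000011110
Gen 12 (rule 184): 00110100011101
Gen 13 (rule 73): 10110001010100
Gen 14 (rule 90): 00111010000010
Gen 15 (rule 184): 00110101000001

Answer: none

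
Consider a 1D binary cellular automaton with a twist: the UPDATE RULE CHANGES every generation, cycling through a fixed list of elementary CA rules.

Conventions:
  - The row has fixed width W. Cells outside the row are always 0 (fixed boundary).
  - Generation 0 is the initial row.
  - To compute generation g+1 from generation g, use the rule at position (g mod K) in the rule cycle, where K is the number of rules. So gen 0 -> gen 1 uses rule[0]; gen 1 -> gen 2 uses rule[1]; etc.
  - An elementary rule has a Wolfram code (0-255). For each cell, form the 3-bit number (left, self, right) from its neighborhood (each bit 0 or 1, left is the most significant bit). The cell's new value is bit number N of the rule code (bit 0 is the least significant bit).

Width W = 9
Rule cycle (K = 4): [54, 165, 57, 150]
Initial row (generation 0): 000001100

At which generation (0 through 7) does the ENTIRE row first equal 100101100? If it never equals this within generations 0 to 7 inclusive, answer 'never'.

Answer: 7

Derivation:
Gen 0: 000001100
Gen 1 (rule 54): 000010010
Gen 2 (rule 165): 111010010
Gen 3 (rule 57): 100101001
Gen 4 (rule 150): 111101111
Gen 5 (rule 54): 000010000
Gen 6 (rule 165): 111010111
Gen 7 (rule 57): 100101100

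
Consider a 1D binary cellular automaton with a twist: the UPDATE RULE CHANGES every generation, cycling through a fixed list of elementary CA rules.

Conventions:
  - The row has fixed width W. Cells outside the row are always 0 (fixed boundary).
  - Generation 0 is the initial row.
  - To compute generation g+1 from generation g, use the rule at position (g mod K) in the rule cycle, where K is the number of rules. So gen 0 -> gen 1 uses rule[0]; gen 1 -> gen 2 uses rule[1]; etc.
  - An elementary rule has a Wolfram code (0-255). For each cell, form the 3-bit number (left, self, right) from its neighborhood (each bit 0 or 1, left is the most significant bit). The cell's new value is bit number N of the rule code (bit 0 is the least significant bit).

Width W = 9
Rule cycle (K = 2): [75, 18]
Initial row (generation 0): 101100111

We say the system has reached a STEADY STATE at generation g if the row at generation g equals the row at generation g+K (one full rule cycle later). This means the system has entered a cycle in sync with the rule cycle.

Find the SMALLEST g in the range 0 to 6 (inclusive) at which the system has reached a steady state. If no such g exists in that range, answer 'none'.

Answer: 6

Derivation:
Gen 0: 101100111
Gen 1 (rule 75): 001101101
Gen 2 (rule 18): 010000000
Gen 3 (rule 75): 100111111
Gen 4 (rule 18): 011000000
Gen 5 (rule 75): 111011111
Gen 6 (rule 18): 000000000
Gen 7 (rule 75): 111111111
Gen 8 (rule 18): 000000000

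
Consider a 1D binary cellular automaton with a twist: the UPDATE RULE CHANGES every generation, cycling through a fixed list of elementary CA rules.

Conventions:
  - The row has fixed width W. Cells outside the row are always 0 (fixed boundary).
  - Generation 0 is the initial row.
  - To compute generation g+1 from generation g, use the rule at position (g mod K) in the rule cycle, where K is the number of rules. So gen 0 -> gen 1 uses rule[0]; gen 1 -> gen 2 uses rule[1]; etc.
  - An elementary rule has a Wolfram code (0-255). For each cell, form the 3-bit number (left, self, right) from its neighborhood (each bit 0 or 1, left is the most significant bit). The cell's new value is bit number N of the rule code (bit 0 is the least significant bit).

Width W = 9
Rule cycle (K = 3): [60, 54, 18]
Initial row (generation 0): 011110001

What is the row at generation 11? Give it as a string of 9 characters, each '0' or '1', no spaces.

Answer: 000000000

Derivation:
Gen 0: 011110001
Gen 1 (rule 60): 010001001
Gen 2 (rule 54): 111011111
Gen 3 (rule 18): 000000000
Gen 4 (rule 60): 000000000
Gen 5 (rule 54): 000000000
Gen 6 (rule 18): 000000000
Gen 7 (rule 60): 000000000
Gen 8 (rule 54): 000000000
Gen 9 (rule 18): 000000000
Gen 10 (rule 60): 000000000
Gen 11 (rule 54): 000000000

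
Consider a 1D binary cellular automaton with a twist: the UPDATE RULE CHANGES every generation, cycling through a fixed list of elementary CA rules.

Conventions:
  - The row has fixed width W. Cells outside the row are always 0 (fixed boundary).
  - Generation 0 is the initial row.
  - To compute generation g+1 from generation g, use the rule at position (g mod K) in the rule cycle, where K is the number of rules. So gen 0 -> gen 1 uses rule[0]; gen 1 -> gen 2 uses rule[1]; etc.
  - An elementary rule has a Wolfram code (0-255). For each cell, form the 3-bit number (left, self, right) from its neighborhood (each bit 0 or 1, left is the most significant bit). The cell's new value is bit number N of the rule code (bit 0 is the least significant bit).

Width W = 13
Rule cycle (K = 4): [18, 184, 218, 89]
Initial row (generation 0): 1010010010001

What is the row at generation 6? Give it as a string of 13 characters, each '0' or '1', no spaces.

Gen 0: 1010010010001
Gen 1 (rule 18): 0001101101010
Gen 2 (rule 184): 0001011010101
Gen 3 (rule 218): 0010011000000
Gen 4 (rule 89): 1001011111111
Gen 5 (rule 18): 0110000000000
Gen 6 (rule 184): 0101000000000

Answer: 0101000000000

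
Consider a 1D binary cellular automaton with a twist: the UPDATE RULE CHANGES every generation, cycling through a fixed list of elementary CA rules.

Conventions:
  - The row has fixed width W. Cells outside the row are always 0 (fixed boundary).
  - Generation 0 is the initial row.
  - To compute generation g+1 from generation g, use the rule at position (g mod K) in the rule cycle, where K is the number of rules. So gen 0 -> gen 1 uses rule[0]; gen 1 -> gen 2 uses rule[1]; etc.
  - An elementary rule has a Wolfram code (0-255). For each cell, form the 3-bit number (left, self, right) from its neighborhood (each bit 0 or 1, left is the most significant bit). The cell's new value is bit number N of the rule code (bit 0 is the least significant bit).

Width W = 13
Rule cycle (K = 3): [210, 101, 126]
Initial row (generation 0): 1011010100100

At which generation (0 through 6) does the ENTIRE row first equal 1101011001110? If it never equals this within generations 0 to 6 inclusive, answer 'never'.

Answer: 2

Derivation:
Gen 0: 1011010100100
Gen 1 (rule 210): 0001000011010
Gen 2 (rule 101): 1101011001110
Gen 3 (rule 126): 1111111111011
Gen 4 (rule 210): 0111111111001
Gen 5 (rule 101): 0000000001001
Gen 6 (rule 126): 0000000011111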